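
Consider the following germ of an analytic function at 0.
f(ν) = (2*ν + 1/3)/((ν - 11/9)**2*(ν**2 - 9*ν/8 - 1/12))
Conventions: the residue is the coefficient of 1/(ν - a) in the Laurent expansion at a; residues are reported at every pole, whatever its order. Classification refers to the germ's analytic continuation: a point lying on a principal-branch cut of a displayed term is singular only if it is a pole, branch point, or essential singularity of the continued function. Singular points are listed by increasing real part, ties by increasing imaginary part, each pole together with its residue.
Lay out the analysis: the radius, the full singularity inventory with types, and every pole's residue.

Denominator factor (ν**2 - 9*ν/8 - 1/12): discriminant 307/192, real irrational roots 9/16 + (1/48)*sqrt(921) and 9/16 - (1/48)*sqrt(921); poles of order 1, moduli 9/16 + (1/48)*sqrt(921) and -9/16 + (1/48)*sqrt(921).
Denominator factor (ν - 11/9)^2: pole of order 2 at 11/9, modulus 11/9.
The radius of convergence is the smallest modulus among the singular points: -9/16 + (1/48)*sqrt(921).
The factor ν**2 - 9*ν/8 - 1/12 splits as (ν - a)(ν - a') with a = 9/16 - (1/48)*sqrt(921), a' = 9/16 + (1/48)*sqrt(921). At the order-1 pole a set g(ν) = (ν - a)*f(ν) = [(2*ν + 1/3)/(ν - 11/9)**2] / (ν - a').
Simple pole: residue = g(a) at a = 9/16 - (1/48)*sqrt(921), which is 754596/529 - (7633980/162403)*sqrt(921).
The factor ν**2 - 9*ν/8 - 1/12 splits as (ν - a)(ν - a') with a = 9/16 + (1/48)*sqrt(921), a' = 9/16 - (1/48)*sqrt(921). At the order-1 pole a set g(ν) = (ν - a)*f(ν) = [(2*ν + 1/3)/(ν - 11/9)**2] / (ν - a').
Simple pole: residue = g(a) at a = 9/16 + (1/48)*sqrt(921), which is 754596/529 + (7633980/162403)*sqrt(921).
At the order-2 pole 11/9 set g(ν) = (ν - (11/9))^2*f(ν) = (2*ν + 1/3)/(ν**2 - 9*ν/8 - 1/12).
Order-2 pole: residue = g'(a); g'(11/9) = -1509192/529, so the residue is -1509192/529.
List the singular points by increasing real part (a conjugate pair: the negative imaginary part first).

Radius of convergence at 0: -9/16 + (1/48)*sqrt(921).
At 9/16 - (1/48)*sqrt(921): a pole of order 1; residue 754596/529 - (7633980/162403)*sqrt(921).
At 9/16 + (1/48)*sqrt(921): a pole of order 1; residue 754596/529 + (7633980/162403)*sqrt(921).
At 11/9: a pole of order 2; residue -1509192/529.


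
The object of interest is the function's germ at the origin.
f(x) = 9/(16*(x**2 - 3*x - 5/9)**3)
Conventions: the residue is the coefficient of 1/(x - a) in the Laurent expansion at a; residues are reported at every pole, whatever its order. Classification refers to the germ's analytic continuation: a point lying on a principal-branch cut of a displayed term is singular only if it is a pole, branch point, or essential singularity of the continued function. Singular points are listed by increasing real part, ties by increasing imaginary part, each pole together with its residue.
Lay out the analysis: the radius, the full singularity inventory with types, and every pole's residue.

Radius of convergence at 0: -3/2 + (1/6)*sqrt(101).
At 3/2 - (1/6)*sqrt(101): a pole of order 3; residue -(6561/8242408)*sqrt(101).
At 3/2 + (1/6)*sqrt(101): a pole of order 3; residue (6561/8242408)*sqrt(101).

Denominator factor (x**2 - 3*x - 5/9)^3: discriminant 101/9, real irrational roots 3/2 + (1/6)*sqrt(101) and 3/2 - (1/6)*sqrt(101); poles of order 3, moduli 3/2 + (1/6)*sqrt(101) and -3/2 + (1/6)*sqrt(101).
The radius of convergence is the smallest modulus among the singular points: -3/2 + (1/6)*sqrt(101).
The factor x**2 - 3*x - 5/9 splits as (x - a)(x - a') with a = 3/2 - (1/6)*sqrt(101), a' = 3/2 + (1/6)*sqrt(101). At the order-3 pole a set g(x) = (x - a)^3*f(x) = [9/16] / (x - a')^3.
Order-3 pole: residue = g''(a)/2; g''(3/2 - (1/6)*sqrt(101)) = -(6561/4121204)*sqrt(101), so the residue is -(6561/8242408)*sqrt(101).
The factor x**2 - 3*x - 5/9 splits as (x - a)(x - a') with a = 3/2 + (1/6)*sqrt(101), a' = 3/2 - (1/6)*sqrt(101). At the order-3 pole a set g(x) = (x - a)^3*f(x) = [9/16] / (x - a')^3.
Order-3 pole: residue = g''(a)/2; g''(3/2 + (1/6)*sqrt(101)) = (6561/4121204)*sqrt(101), so the residue is (6561/8242408)*sqrt(101).
List the singular points by increasing real part (a conjugate pair: the negative imaginary part first).


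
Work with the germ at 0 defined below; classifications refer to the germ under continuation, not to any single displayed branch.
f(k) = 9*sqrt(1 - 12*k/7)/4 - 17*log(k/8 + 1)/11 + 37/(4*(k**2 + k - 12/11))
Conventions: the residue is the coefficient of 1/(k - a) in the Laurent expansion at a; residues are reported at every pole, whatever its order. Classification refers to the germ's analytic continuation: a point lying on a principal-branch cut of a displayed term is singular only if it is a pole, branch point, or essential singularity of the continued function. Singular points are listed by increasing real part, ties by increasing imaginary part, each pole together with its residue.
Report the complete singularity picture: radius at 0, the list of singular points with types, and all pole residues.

Radius of convergence at 0: 7/12.
At -8: a logarithmic branch point.
At -1/2 - (1/22)*sqrt(649): a pole of order 1; residue -(37/236)*sqrt(649).
At 7/12: an algebraic (square-root) branch point.
At -1/2 + (1/22)*sqrt(649): a pole of order 1; residue (37/236)*sqrt(649).

Denominator factor (k**2 + k - 12/11): discriminant 59/11, real irrational roots -1/2 + (1/22)*sqrt(649) and -1/2 - (1/22)*sqrt(649); poles of order 1, moduli -1/2 + (1/22)*sqrt(649) and 1/2 + (1/22)*sqrt(649).
Branch term (-17/11)*log(1 - k/(-8)): its argument vanishes at k = -8, a logarithmic branch point, modulus 8.
Branch term (9/4)*sqrt(1 - k/(7/12)): its argument vanishes at k = 7/12, a square-root branch point, modulus 7/12.
The radius of convergence is the smallest modulus among the singular points: 7/12.
The branch terms are analytic at -1/2 - (1/22)*sqrt(649) and contribute nothing to the residue; only the rational part matters.
The factor k**2 + k - 12/11 splits as (k - a)(k - a') with a = -1/2 - (1/22)*sqrt(649), a' = -1/2 + (1/22)*sqrt(649). At the order-1 pole a set g(k) = (k - a)*(rational part) = [37/4] / (k - a').
Simple pole: residue = g(a) at a = -1/2 - (1/22)*sqrt(649), which is -(37/236)*sqrt(649).
The branch terms are analytic at -1/2 + (1/22)*sqrt(649) and contribute nothing to the residue; only the rational part matters.
The factor k**2 + k - 12/11 splits as (k - a)(k - a') with a = -1/2 + (1/22)*sqrt(649), a' = -1/2 - (1/22)*sqrt(649). At the order-1 pole a set g(k) = (k - a)*(rational part) = [37/4] / (k - a').
Simple pole: residue = g(a) at a = -1/2 + (1/22)*sqrt(649), which is (37/236)*sqrt(649).
List the singular points by increasing real part (a conjugate pair: the negative imaginary part first).


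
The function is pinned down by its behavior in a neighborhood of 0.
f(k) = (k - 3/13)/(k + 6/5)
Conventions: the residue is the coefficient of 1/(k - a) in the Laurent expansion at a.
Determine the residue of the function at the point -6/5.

The residue is -93/65.

At the order-1 pole -6/5 set g(k) = (k - (-6/5))*f(k) = k - 3/13.
Simple pole: residue = g(a) at a = -6/5, which is -93/65.


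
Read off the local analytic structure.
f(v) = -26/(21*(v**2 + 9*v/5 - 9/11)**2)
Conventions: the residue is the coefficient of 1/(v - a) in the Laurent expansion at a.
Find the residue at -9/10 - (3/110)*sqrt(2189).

The residue is -(71500/22453767)*sqrt(2189).

The factor v**2 + 9*v/5 - 9/11 splits as (v - a)(v - a') with a = -9/10 - (3/110)*sqrt(2189), a' = -9/10 + (3/110)*sqrt(2189). At the order-2 pole a set g(v) = (v - a)^2*f(v) = [-26/21] / (v - a')^2.
Order-2 pole: residue = g'(a); g'(-9/10 - (3/110)*sqrt(2189)) = -(71500/22453767)*sqrt(2189), so the residue is -(71500/22453767)*sqrt(2189).


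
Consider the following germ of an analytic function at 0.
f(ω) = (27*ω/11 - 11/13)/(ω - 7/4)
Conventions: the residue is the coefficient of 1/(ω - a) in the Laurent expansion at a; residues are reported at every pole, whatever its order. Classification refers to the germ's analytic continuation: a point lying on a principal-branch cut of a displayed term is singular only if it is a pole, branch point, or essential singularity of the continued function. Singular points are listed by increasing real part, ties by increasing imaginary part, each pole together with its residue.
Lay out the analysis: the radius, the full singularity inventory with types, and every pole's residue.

Denominator factor (ω - 7/4): pole of order 1 at 7/4, modulus 7/4.
The radius of convergence is the smallest modulus among the singular points: 7/4.
At the order-1 pole 7/4 set g(ω) = (ω - (7/4))*f(ω) = 27*ω/11 - 11/13.
Simple pole: residue = g(a) at a = 7/4, which is 1973/572.

Radius of convergence at 0: 7/4.
At 7/4: a pole of order 1; residue 1973/572.


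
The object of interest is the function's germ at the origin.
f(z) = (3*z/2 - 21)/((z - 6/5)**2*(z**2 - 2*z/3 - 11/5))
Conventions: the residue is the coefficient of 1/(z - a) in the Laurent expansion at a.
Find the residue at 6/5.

The residue is 2975/234.

At the order-2 pole 6/5 set g(z) = (z - (6/5))^2*f(z) = (3*z/2 - 21)/(z**2 - 2*z/3 - 11/5).
Order-2 pole: residue = g'(a); g'(6/5) = 2975/234, so the residue is 2975/234.


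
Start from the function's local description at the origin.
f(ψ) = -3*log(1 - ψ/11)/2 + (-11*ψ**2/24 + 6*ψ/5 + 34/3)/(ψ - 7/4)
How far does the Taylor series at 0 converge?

The radius of convergence is 7/4.

Denominator factor (ψ - 7/4): pole of order 1 at 7/4, modulus 7/4.
Branch term (-3/2)*log(1 - ψ/(11)): its argument vanishes at ψ = 11, a logarithmic branch point, modulus 11.
The radius of convergence is the smallest modulus among the singular points: 7/4.


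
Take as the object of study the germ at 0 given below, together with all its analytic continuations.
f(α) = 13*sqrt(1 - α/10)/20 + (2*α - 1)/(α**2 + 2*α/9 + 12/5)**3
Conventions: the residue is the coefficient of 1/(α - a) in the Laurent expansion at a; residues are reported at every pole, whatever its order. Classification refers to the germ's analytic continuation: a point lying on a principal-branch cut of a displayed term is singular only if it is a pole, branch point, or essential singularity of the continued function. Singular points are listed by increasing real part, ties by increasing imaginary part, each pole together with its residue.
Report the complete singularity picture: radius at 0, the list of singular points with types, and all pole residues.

Denominator factor (α**2 + 2*α/9 + 12/5)^3: discriminant -3868/405, complex-conjugate roots (-1/9) + ((1/45)*sqrt(4835))*i and (-1/9) - ((1/45)*sqrt(4835))*i; poles of order 3, moduli (2/5)*sqrt(15) and (2/5)*sqrt(15).
Branch term (13/20)*sqrt(1 - α/(10)): its argument vanishes at α = 10, a square-root branch point, modulus 10.
The radius of convergence is the smallest modulus among the singular points: (2/5)*sqrt(15).
The branch term is analytic at (-1/9) - ((1/45)*sqrt(4835))*i and contributes nothing to the residue; only the rational part matters.
The factor α**2 + 2*α/9 + 12/5 splits as (α - a)(α - a') with a = (-1/9) - ((1/45)*sqrt(4835))*i, a' = (-1/9) + ((1/45)*sqrt(4835))*i. At the order-3 pole a set g(α) = (α - a)^3*(rational part) = [2*α - 1] / (α - a')^3.
Order-3 pole: residue = g''(a)/2; g''((-1/9) - ((1/45)*sqrt(4835))*i) = -((5412825/7233848504)*sqrt(4835))*i, so the residue is -((5412825/14467697008)*sqrt(4835))*i.
The branch term is analytic at (-1/9) + ((1/45)*sqrt(4835))*i and contributes nothing to the residue; only the rational part matters.
The factor α**2 + 2*α/9 + 12/5 splits as (α - a)(α - a') with a = (-1/9) + ((1/45)*sqrt(4835))*i, a' = (-1/9) - ((1/45)*sqrt(4835))*i. At the order-3 pole a set g(α) = (α - a)^3*(rational part) = [2*α - 1] / (α - a')^3.
Order-3 pole: residue = g''(a)/2; g''((-1/9) + ((1/45)*sqrt(4835))*i) = ((5412825/7233848504)*sqrt(4835))*i, so the residue is ((5412825/14467697008)*sqrt(4835))*i.
List the singular points by increasing real part (a conjugate pair: the negative imaginary part first).

Radius of convergence at 0: (2/5)*sqrt(15).
At (-1/9) - ((1/45)*sqrt(4835))*i: a pole of order 3; residue -((5412825/14467697008)*sqrt(4835))*i.
At (-1/9) + ((1/45)*sqrt(4835))*i: a pole of order 3; residue ((5412825/14467697008)*sqrt(4835))*i.
At 10: an algebraic (square-root) branch point.


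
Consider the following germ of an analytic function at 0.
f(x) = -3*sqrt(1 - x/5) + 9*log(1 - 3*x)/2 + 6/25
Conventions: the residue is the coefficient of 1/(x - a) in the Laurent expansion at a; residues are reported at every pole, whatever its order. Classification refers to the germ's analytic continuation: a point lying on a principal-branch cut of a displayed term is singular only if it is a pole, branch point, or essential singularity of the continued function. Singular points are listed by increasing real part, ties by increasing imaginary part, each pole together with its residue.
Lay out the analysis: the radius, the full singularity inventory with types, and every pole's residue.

Branch term (9/2)*log(1 - x/(1/3)): its argument vanishes at x = 1/3, a logarithmic branch point, modulus 1/3.
Branch term (-3)*sqrt(1 - x/(5)): its argument vanishes at x = 5, a square-root branch point, modulus 5.
The radius of convergence is the smallest modulus among the singular points: 1/3.
List the singular points by increasing real part (a conjugate pair: the negative imaginary part first).

Radius of convergence at 0: 1/3.
At 1/3: a logarithmic branch point.
At 5: an algebraic (square-root) branch point.


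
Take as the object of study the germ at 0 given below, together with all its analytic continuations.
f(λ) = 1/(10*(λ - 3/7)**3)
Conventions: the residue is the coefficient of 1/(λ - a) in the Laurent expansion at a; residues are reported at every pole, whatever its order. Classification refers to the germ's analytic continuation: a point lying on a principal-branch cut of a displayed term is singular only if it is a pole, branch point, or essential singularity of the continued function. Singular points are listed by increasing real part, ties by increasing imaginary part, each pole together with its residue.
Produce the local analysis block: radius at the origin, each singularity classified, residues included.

Denominator factor (λ - 3/7)^3: pole of order 3 at 3/7, modulus 3/7.
The radius of convergence is the smallest modulus among the singular points: 3/7.
At the order-3 pole 3/7 set g(λ) = (λ - (3/7))^3*f(λ) = 1/10.
Order-3 pole: residue = g''(a)/2; g''(3/7) = 0, so the residue is 0.

Radius of convergence at 0: 3/7.
At 3/7: a pole of order 3; residue 0.


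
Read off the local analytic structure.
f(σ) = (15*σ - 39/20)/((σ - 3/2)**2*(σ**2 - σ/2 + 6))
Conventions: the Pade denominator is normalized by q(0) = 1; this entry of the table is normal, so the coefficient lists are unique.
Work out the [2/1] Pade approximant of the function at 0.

The Pade approximant has numerator coefficients [-13/90, 168289/161955, 162136/291519]; denominator coefficients [1, -39655/43188].

Taylor coefficients needed (expand at 0): a_0 = -13/90, a_1 = 979/1080, a_2 = 3599/2592, a_3 = 39655/31104.
Write the denominator as Q(σ) = 1 + q1*σ. Requiring Q*f - P = O(σ^4) with deg P <= 2 kills the coefficients of σ^3..σ^3 in Q*f:
  σ^3: a_3 + q1*a_2 = 0, i.e. 39655/31104 + (3599/2592)*q1 = 0.
Solving this linear system: q1 = -39655/43188.
The numerator is Q*f truncated at degree 2: P0 = a_0 = -13/90; P1 = a_1 + q1*a_0 = 168289/161955; P2 = a_2 + q1*a_1 = 162136/291519.


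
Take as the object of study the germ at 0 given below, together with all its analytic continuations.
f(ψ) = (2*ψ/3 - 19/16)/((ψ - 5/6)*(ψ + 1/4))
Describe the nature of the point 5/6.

The denominator factor ψ - 5/6 vanishes at 5/6 and appears to the power 1; the numerator there equals -91/144, nonzero, and no other factor vanishes.
Hence a pole whose order is the multiplicity, 1.

The point is a pole of order 1.


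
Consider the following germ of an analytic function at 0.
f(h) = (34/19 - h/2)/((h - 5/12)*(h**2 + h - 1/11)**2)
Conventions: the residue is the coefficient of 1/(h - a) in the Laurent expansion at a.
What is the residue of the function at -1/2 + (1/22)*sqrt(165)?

The residue is -5384016/1698277 - (1395922/25474155)*sqrt(165).

The factor h**2 + h - 1/11 splits as (h - a)(h - a') with a = -1/2 + (1/22)*sqrt(165), a' = -1/2 - (1/22)*sqrt(165). At the order-2 pole a set g(h) = (h - a)^2*f(h) = [(34/19 - h/2)/(h - 5/12)] / (h - a')^2.
Order-2 pole: residue = g'(a); g'(-1/2 + (1/22)*sqrt(165)) = -5384016/1698277 - (1395922/25474155)*sqrt(165), so the residue is -5384016/1698277 - (1395922/25474155)*sqrt(165).


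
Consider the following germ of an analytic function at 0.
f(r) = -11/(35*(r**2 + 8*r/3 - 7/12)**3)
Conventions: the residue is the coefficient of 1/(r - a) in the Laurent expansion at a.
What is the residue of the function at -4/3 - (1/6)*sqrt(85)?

The residue is (16038/21494375)*sqrt(85).

The factor r**2 + 8*r/3 - 7/12 splits as (r - a)(r - a') with a = -4/3 - (1/6)*sqrt(85), a' = -4/3 + (1/6)*sqrt(85). At the order-3 pole a set g(r) = (r - a)^3*f(r) = [-11/35] / (r - a')^3.
Order-3 pole: residue = g''(a)/2; g''(-4/3 - (1/6)*sqrt(85)) = (32076/21494375)*sqrt(85), so the residue is (16038/21494375)*sqrt(85).


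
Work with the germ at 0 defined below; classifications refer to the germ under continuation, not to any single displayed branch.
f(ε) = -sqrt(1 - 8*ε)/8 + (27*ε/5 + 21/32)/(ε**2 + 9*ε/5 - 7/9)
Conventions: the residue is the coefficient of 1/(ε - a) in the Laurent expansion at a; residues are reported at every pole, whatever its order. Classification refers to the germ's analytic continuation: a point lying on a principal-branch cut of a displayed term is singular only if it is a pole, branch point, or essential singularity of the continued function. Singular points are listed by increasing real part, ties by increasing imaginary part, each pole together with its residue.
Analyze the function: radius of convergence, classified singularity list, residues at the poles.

Radius of convergence at 0: 1/8.
At -9/10 - (1/30)*sqrt(1429): a pole of order 1; residue 27/10 + (10089/228640)*sqrt(1429).
At 1/8: an algebraic (square-root) branch point.
At -9/10 + (1/30)*sqrt(1429): a pole of order 1; residue 27/10 - (10089/228640)*sqrt(1429).

Denominator factor (ε**2 + 9*ε/5 - 7/9): discriminant 1429/225, real irrational roots -9/10 + (1/30)*sqrt(1429) and -9/10 - (1/30)*sqrt(1429); poles of order 1, moduli -9/10 + (1/30)*sqrt(1429) and 9/10 + (1/30)*sqrt(1429).
Branch term (-1/8)*sqrt(1 - ε/(1/8)): its argument vanishes at ε = 1/8, a square-root branch point, modulus 1/8.
The radius of convergence is the smallest modulus among the singular points: 1/8.
The branch term is analytic at -9/10 - (1/30)*sqrt(1429) and contributes nothing to the residue; only the rational part matters.
The factor ε**2 + 9*ε/5 - 7/9 splits as (ε - a)(ε - a') with a = -9/10 - (1/30)*sqrt(1429), a' = -9/10 + (1/30)*sqrt(1429). At the order-1 pole a set g(ε) = (ε - a)*(rational part) = [27*ε/5 + 21/32] / (ε - a').
Simple pole: residue = g(a) at a = -9/10 - (1/30)*sqrt(1429), which is 27/10 + (10089/228640)*sqrt(1429).
The branch term is analytic at -9/10 + (1/30)*sqrt(1429) and contributes nothing to the residue; only the rational part matters.
The factor ε**2 + 9*ε/5 - 7/9 splits as (ε - a)(ε - a') with a = -9/10 + (1/30)*sqrt(1429), a' = -9/10 - (1/30)*sqrt(1429). At the order-1 pole a set g(ε) = (ε - a)*(rational part) = [27*ε/5 + 21/32] / (ε - a').
Simple pole: residue = g(a) at a = -9/10 + (1/30)*sqrt(1429), which is 27/10 - (10089/228640)*sqrt(1429).
List the singular points by increasing real part (a conjugate pair: the negative imaginary part first).


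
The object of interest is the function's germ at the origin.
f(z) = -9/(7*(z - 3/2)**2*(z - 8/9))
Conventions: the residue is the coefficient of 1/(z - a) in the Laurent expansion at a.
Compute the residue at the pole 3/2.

The residue is 2916/847.

At the order-2 pole 3/2 set g(z) = (z - (3/2))^2*f(z) = -9/(7*(z - 8/9)).
Order-2 pole: residue = g'(a); g'(3/2) = 2916/847, so the residue is 2916/847.


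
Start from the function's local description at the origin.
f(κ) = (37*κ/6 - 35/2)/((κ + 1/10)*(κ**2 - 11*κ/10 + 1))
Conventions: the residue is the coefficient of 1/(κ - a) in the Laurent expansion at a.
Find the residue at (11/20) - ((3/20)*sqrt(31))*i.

The residue is (5435/672) - ((29215/62496)*sqrt(31))*i.

The factor κ**2 - 11*κ/10 + 1 splits as (κ - a)(κ - a') with a = (11/20) - ((3/20)*sqrt(31))*i, a' = (11/20) + ((3/20)*sqrt(31))*i. At the order-1 pole a set g(κ) = (κ - a)*f(κ) = [(37*κ/6 - 35/2)/(κ + 1/10)] / (κ - a').
Simple pole: residue = g(a) at a = (11/20) - ((3/20)*sqrt(31))*i, which is (5435/672) - ((29215/62496)*sqrt(31))*i.


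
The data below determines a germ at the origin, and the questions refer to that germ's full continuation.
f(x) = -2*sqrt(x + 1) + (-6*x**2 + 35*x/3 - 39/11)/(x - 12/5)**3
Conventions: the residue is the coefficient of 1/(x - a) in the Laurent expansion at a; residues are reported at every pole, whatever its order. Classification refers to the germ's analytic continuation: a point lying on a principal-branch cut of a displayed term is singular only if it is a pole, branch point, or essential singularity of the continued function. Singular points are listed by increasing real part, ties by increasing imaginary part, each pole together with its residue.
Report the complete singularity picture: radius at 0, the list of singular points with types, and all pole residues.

Denominator factor (x - 12/5)^3: pole of order 3 at 12/5, modulus 12/5.
Branch term (-2)*sqrt(1 - x/(-1)): its argument vanishes at x = -1, a square-root branch point, modulus 1.
The radius of convergence is the smallest modulus among the singular points: 1.
The branch term is analytic at 12/5 and contributes nothing to the residue; only the rational part matters.
At the order-3 pole 12/5 set g(x) = (x - (12/5))^3*(rational part) = -6*x**2 + 35*x/3 - 39/11.
Order-3 pole: residue = g''(a)/2; g''(12/5) = -12, so the residue is -6.
List the singular points by increasing real part (a conjugate pair: the negative imaginary part first).

Radius of convergence at 0: 1.
At -1: an algebraic (square-root) branch point.
At 12/5: a pole of order 3; residue -6.


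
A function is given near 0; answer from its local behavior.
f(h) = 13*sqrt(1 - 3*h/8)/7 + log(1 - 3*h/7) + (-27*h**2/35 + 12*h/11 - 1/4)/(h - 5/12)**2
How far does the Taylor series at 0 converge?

The radius of convergence is 5/12.

Denominator factor (h - 5/12)^2: pole of order 2 at 5/12, modulus 5/12.
Branch term (13/7)*sqrt(1 - h/(8/3)): its argument vanishes at h = 8/3, a square-root branch point, modulus 8/3.
Branch term (1)*log(1 - h/(7/3)): its argument vanishes at h = 7/3, a logarithmic branch point, modulus 7/3.
The radius of convergence is the smallest modulus among the singular points: 5/12.


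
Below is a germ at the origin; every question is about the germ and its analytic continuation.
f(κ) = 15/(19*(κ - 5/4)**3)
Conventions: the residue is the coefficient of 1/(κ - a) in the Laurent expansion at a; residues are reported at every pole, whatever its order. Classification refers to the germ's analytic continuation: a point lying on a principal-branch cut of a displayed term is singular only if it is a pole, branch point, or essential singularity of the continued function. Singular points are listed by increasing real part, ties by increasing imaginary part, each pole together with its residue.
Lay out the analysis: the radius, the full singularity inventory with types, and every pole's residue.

Denominator factor (κ - 5/4)^3: pole of order 3 at 5/4, modulus 5/4.
The radius of convergence is the smallest modulus among the singular points: 5/4.
At the order-3 pole 5/4 set g(κ) = (κ - (5/4))^3*f(κ) = 15/19.
Order-3 pole: residue = g''(a)/2; g''(5/4) = 0, so the residue is 0.

Radius of convergence at 0: 5/4.
At 5/4: a pole of order 3; residue 0.


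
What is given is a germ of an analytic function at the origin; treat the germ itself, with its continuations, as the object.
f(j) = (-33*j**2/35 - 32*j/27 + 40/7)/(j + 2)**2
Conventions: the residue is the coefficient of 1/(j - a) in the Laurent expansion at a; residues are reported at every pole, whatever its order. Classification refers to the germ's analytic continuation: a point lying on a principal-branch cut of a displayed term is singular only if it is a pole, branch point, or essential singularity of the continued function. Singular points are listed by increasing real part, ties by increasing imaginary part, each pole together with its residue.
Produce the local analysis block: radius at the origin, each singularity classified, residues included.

Radius of convergence at 0: 2.
At -2: a pole of order 2; residue 2444/945.

Denominator factor (j + 2)^2: pole of order 2 at -2, modulus 2.
The radius of convergence is the smallest modulus among the singular points: 2.
At the order-2 pole -2 set g(j) = (j - (-2))^2*f(j) = -33*j**2/35 - 32*j/27 + 40/7.
Order-2 pole: residue = g'(a); g'(-2) = 2444/945, so the residue is 2444/945.


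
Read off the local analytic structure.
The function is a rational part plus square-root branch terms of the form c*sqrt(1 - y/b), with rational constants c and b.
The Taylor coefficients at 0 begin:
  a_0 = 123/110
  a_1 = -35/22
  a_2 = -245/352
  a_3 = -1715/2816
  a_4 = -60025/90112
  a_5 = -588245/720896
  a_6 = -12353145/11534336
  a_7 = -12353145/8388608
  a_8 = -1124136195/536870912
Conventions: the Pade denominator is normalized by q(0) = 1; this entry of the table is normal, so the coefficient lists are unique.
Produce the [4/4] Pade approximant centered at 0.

The Pade approximant has numerator coefficients [123/110, -8827/1760, 41601/5632, -179389/45056, 4136923/7208960]; denominator coefficients [1, -49/16, 735/256, -1715/2048, 2401/65536].

Taylor coefficients needed (read off): a_0 = 123/110, a_1 = -35/22, a_2 = -245/352, a_3 = -1715/2816, a_4 = -60025/90112, a_5 = -588245/720896, a_6 = -12353145/11534336, a_7 = -12353145/8388608, a_8 = -1124136195/536870912.
Write the denominator as Q(y) = 1 + q1*y + q2*y^2 + q3*y^3 + q4*y^4. Requiring Q*f - P = O(y^9) with deg P <= 4 kills the coefficients of y^5..y^8 in Q*f:
  y^5: a_5 + q1*a_4 + q2*a_3 + q3*a_2 + q4*a_1 = 0, i.e. -588245/720896 + (-60025/90112)*q1 + (-1715/2816)*q2 + (-245/352)*q3 + (-35/22)*q4 = 0.
  y^6: a_6 + q1*a_5 + q2*a_4 + q3*a_3 + q4*a_2 = 0, i.e. -12353145/11534336 + (-588245/720896)*q1 + (-60025/90112)*q2 + (-1715/2816)*q3 + (-245/352)*q4 = 0.
  y^7: a_7 + q1*a_6 + q2*a_5 + q3*a_4 + q4*a_3 = 0, i.e. -12353145/8388608 + (-12353145/11534336)*q1 + (-588245/720896)*q2 + (-60025/90112)*q3 + (-1715/2816)*q4 = 0.
  y^8: a_8 + q1*a_7 + q2*a_6 + q3*a_5 + q4*a_4 = 0, i.e. -1124136195/536870912 + (-12353145/8388608)*q1 + (-12353145/11534336)*q2 + (-588245/720896)*q3 + (-60025/90112)*q4 = 0.
Solving this linear system: q1 = -49/16, q2 = 735/256, q3 = -1715/2048, q4 = 2401/65536.
The numerator is Q*f truncated at degree 4: P0 = a_0 = 123/110; P1 = a_1 + q1*a_0 = -8827/1760; P2 = a_2 + q1*a_1 + q2*a_0 = 41601/5632; P3 = a_3 + q1*a_2 + q2*a_1 + q3*a_0 = -179389/45056; P4 = a_4 + q1*a_3 + q2*a_2 + q3*a_1 + q4*a_0 = 4136923/7208960.


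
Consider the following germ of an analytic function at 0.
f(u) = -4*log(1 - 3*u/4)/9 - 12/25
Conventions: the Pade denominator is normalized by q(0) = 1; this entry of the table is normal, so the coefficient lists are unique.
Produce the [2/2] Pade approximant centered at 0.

Taylor coefficients needed (expand at 0): a_0 = -12/25, a_1 = 1/3, a_2 = 1/8, a_3 = 1/16, a_4 = 9/256.
Write the denominator as Q(u) = 1 + q1*u + q2*u^2. Requiring Q*f - P = O(u^5) with deg P <= 2 kills the coefficients of u^3..u^4 in Q*f:
  u^3: a_3 + q1*a_2 + q2*a_1 = 0, i.e. 1/16 + (1/8)*q1 + (1/3)*q2 = 0.
  u^4: a_4 + q1*a_3 + q2*a_2 = 0, i.e. 9/256 + (1/16)*q1 + (1/8)*q2 = 0.
Solving this linear system: q1 = -3/4, q2 = 3/32.
The numerator is Q*f truncated at degree 2: P0 = a_0 = -12/25; P1 = a_1 + q1*a_0 = 52/75; P2 = a_2 + q1*a_1 + q2*a_0 = -17/100.

The Pade approximant has numerator coefficients [-12/25, 52/75, -17/100]; denominator coefficients [1, -3/4, 3/32].


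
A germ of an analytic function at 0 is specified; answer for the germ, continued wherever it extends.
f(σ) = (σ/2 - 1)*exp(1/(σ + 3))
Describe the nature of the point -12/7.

There is no denominator, hence no pole anywhere.
The essential point of exp(1/(σ - (-3))) is -3, not -12/7.
So the germ continues analytically to -12/7.

The point is a regular point.


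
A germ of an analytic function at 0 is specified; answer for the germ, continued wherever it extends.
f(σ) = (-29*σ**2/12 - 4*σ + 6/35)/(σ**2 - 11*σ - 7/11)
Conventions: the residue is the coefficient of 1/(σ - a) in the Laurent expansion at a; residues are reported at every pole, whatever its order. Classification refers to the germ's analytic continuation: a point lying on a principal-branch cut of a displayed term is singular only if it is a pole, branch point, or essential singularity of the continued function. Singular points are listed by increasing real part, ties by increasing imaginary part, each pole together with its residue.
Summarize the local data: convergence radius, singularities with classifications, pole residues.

Radius of convergence at 0: -11/2 + (3/22)*sqrt(1661).
At 11/2 - (3/22)*sqrt(1661): a pole of order 1; residue -367/24 + (1566871/4185720)*sqrt(1661).
At 11/2 + (3/22)*sqrt(1661): a pole of order 1; residue -367/24 - (1566871/4185720)*sqrt(1661).

Denominator factor (σ**2 - 11*σ - 7/11): discriminant 1359/11, real irrational roots 11/2 + (3/22)*sqrt(1661) and 11/2 - (3/22)*sqrt(1661); poles of order 1, moduli 11/2 + (3/22)*sqrt(1661) and -11/2 + (3/22)*sqrt(1661).
The radius of convergence is the smallest modulus among the singular points: -11/2 + (3/22)*sqrt(1661).
The factor σ**2 - 11*σ - 7/11 splits as (σ - a)(σ - a') with a = 11/2 - (3/22)*sqrt(1661), a' = 11/2 + (3/22)*sqrt(1661). At the order-1 pole a set g(σ) = (σ - a)*f(σ) = [-29*σ**2/12 - 4*σ + 6/35] / (σ - a').
Simple pole: residue = g(a) at a = 11/2 - (3/22)*sqrt(1661), which is -367/24 + (1566871/4185720)*sqrt(1661).
The factor σ**2 - 11*σ - 7/11 splits as (σ - a)(σ - a') with a = 11/2 + (3/22)*sqrt(1661), a' = 11/2 - (3/22)*sqrt(1661). At the order-1 pole a set g(σ) = (σ - a)*f(σ) = [-29*σ**2/12 - 4*σ + 6/35] / (σ - a').
Simple pole: residue = g(a) at a = 11/2 + (3/22)*sqrt(1661), which is -367/24 - (1566871/4185720)*sqrt(1661).
List the singular points by increasing real part (a conjugate pair: the negative imaginary part first).


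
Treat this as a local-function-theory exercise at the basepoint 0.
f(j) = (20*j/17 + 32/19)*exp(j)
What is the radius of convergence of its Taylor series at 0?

The radius of convergence is infinite.

The factor exp(j) is entire and contributes no finite singular point.
The polynomial part has no poles.
No finite singular points: the Taylor series at 0 converges everywhere.


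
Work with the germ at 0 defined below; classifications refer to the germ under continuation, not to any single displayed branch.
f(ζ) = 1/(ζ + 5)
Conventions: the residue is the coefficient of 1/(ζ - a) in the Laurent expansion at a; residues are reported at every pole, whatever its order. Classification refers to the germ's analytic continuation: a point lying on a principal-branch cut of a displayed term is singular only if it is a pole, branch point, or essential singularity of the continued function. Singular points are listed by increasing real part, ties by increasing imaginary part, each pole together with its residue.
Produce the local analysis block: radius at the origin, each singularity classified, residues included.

Radius of convergence at 0: 5.
At -5: a pole of order 1; residue 1.

Denominator factor (ζ + 5): pole of order 1 at -5, modulus 5.
The radius of convergence is the smallest modulus among the singular points: 5.
At the order-1 pole -5 set g(ζ) = (ζ - (-5))*f(ζ) = 1.
Simple pole: residue = g(a) at a = -5, which is 1.


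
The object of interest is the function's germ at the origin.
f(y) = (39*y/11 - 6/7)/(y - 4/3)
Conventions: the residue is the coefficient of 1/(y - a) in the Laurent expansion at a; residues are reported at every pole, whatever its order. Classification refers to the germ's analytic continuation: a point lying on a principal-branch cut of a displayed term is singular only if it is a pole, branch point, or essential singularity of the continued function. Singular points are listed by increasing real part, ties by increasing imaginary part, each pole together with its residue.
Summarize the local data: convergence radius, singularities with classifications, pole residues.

Radius of convergence at 0: 4/3.
At 4/3: a pole of order 1; residue 298/77.

Denominator factor (y - 4/3): pole of order 1 at 4/3, modulus 4/3.
The radius of convergence is the smallest modulus among the singular points: 4/3.
At the order-1 pole 4/3 set g(y) = (y - (4/3))*f(y) = 39*y/11 - 6/7.
Simple pole: residue = g(a) at a = 4/3, which is 298/77.


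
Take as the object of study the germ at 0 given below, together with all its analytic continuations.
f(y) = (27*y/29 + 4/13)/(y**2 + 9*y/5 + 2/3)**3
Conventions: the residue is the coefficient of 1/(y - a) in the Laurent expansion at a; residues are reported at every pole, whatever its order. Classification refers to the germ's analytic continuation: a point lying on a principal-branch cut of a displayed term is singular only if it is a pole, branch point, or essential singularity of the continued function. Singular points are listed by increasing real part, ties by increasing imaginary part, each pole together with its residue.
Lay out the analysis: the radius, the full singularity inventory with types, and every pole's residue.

Denominator factor (y**2 + 9*y/5 + 2/3)^3: discriminant 43/75, real irrational roots -9/10 + (1/30)*sqrt(129) and -9/10 - (1/30)*sqrt(129); poles of order 3, moduli 9/10 - (1/30)*sqrt(129) and 9/10 + (1/30)*sqrt(129).
The radius of convergence is the smallest modulus among the singular points: 9/10 - (1/30)*sqrt(129).
The factor y**2 + 9*y/5 + 2/3 splits as (y - a)(y - a') with a = -9/10 - (1/30)*sqrt(129), a' = -9/10 + (1/30)*sqrt(129). At the order-3 pole a set g(y) = (y - a)^3*f(y) = [27*y/29 + 4/13] / (y - a')^3.
Order-3 pole: residue = g''(a)/2; g''(-9/10 - (1/30)*sqrt(129)) = (67466250/29974139)*sqrt(129), so the residue is (33733125/29974139)*sqrt(129).
The factor y**2 + 9*y/5 + 2/3 splits as (y - a)(y - a') with a = -9/10 + (1/30)*sqrt(129), a' = -9/10 - (1/30)*sqrt(129). At the order-3 pole a set g(y) = (y - a)^3*f(y) = [27*y/29 + 4/13] / (y - a')^3.
Order-3 pole: residue = g''(a)/2; g''(-9/10 + (1/30)*sqrt(129)) = -(67466250/29974139)*sqrt(129), so the residue is -(33733125/29974139)*sqrt(129).
List the singular points by increasing real part (a conjugate pair: the negative imaginary part first).

Radius of convergence at 0: 9/10 - (1/30)*sqrt(129).
At -9/10 - (1/30)*sqrt(129): a pole of order 3; residue (33733125/29974139)*sqrt(129).
At -9/10 + (1/30)*sqrt(129): a pole of order 3; residue -(33733125/29974139)*sqrt(129).


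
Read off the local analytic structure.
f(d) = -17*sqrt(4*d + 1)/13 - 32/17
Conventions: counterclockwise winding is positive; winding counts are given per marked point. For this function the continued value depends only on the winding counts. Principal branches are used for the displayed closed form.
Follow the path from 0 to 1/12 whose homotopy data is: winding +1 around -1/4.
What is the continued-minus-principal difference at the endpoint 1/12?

The rational part is single-valued and drops out of the difference; each branch term changes only by its own monodromy.
(-17/13)*sqrt(1 - d/(-1/4)): winding +1 is odd, the square root flips sign, contributing -2*(-17/13)*sqrt(1 - (1/12)/(-1/4)) = -2*(-17/13)*sqrt(4/3) = (68/39)*sqrt(3).
Summing the contributions at d = 1/12 gives (68/39)*sqrt(3).

Continued minus principal equals (68/39)*sqrt(3).


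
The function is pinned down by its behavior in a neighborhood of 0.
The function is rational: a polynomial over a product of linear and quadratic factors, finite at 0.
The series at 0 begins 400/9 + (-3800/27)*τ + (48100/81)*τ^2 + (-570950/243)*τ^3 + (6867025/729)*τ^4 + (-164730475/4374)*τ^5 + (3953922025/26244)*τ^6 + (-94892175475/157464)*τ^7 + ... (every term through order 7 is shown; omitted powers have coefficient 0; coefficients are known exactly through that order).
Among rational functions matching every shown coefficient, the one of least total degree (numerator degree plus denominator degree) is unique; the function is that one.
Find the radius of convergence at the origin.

The radius of convergence is 1/4.

No rational of total degree below 2 reproduces all 8 coefficients; solving the [0/2] Pade equations on them gives f(τ) = -40/(3*(τ - 6/5)*(τ + 1/4)), whose expansion matches every shown term.
Denominator factor (τ + 1/4): pole of order 1 at -1/4, modulus 1/4.
Denominator factor (τ - 6/5): pole of order 1 at 6/5, modulus 6/5.
The radius of convergence is the smallest modulus among the singular points: 1/4.


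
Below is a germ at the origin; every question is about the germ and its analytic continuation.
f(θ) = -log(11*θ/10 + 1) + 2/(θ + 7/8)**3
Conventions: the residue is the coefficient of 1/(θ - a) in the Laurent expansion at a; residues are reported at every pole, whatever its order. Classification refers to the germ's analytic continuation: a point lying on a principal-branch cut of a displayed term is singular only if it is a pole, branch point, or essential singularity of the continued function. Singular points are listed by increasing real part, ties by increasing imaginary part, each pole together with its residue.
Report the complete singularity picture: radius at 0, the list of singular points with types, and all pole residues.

Radius of convergence at 0: 7/8.
At -10/11: a logarithmic branch point.
At -7/8: a pole of order 3; residue 0.

Denominator factor (θ + 7/8)^3: pole of order 3 at -7/8, modulus 7/8.
Branch term (-1)*log(1 - θ/(-10/11)): its argument vanishes at θ = -10/11, a logarithmic branch point, modulus 10/11.
The radius of convergence is the smallest modulus among the singular points: 7/8.
The branch term is analytic at -7/8 and contributes nothing to the residue; only the rational part matters.
At the order-3 pole -7/8 set g(θ) = (θ - (-7/8))^3*(rational part) = 2.
Order-3 pole: residue = g''(a)/2; g''(-7/8) = 0, so the residue is 0.
List the singular points by increasing real part (a conjugate pair: the negative imaginary part first).


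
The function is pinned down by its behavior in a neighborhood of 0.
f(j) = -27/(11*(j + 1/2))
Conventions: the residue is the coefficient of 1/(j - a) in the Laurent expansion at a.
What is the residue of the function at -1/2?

At the order-1 pole -1/2 set g(j) = (j - (-1/2))*f(j) = -27/11.
Simple pole: residue = g(a) at a = -1/2, which is -27/11.

The residue is -27/11.


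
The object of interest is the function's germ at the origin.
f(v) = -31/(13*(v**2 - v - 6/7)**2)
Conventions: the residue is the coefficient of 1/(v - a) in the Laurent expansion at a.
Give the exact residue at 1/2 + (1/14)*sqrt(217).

The factor v**2 - v - 6/7 splits as (v - a)(v - a') with a = 1/2 + (1/14)*sqrt(217), a' = 1/2 - (1/14)*sqrt(217). At the order-2 pole a set g(v) = (v - a)^2*f(v) = [-31/13] / (v - a')^2.
Order-2 pole: residue = g'(a); g'(1/2 + (1/14)*sqrt(217)) = (14/403)*sqrt(217), so the residue is (14/403)*sqrt(217).

The residue is (14/403)*sqrt(217).


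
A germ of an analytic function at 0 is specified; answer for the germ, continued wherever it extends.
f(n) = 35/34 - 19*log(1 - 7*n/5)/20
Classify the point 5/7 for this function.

The point is a logarithmic branch point.

The term (-19/20)*log(1 - n/(5/7)) has argument 1 - 5/7/(5/7) = 0 at 5/7: a logarithmic (infinitely-sheeted) branch point; the remaining terms are analytic or single-valued there.


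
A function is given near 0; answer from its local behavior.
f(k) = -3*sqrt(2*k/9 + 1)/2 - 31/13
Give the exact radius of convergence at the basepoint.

Branch term (-3/2)*sqrt(1 - k/(-9/2)): its argument vanishes at k = -9/2, a square-root branch point, modulus 9/2.
The radius of convergence is the smallest modulus among the singular points: 9/2.

The radius of convergence is 9/2.
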